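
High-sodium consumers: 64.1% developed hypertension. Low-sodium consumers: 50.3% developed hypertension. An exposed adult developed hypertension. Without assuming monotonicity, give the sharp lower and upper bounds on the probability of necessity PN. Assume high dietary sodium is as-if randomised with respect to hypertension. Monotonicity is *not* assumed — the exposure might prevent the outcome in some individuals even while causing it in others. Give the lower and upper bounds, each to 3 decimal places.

p₁ = 0.641, p₀ = 0.503.
Under exogeneity alone the bounds on PN are max{0,(p₁−p₀)/p₁} ≤ PN ≤ min{1,(1−p₀)/p₁}.
  lower = (p₁ − p₀)/p₁ = 0.138 / 0.641 ≈ 0.2153
  upper = min{1, (1 − p₀)/p₁} = 0.497 / 0.641 ≈ 0.7754

0.215 ≤ PN ≤ 0.775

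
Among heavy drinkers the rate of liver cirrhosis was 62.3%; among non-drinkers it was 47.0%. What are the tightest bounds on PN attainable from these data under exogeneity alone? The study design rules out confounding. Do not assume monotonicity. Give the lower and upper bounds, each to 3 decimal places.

0.246 ≤ PN ≤ 0.851

p₁ = 0.623, p₀ = 0.47.
Under exogeneity alone the bounds on PN are max{0,(p₁−p₀)/p₁} ≤ PN ≤ min{1,(1−p₀)/p₁}.
  lower = (p₁ − p₀)/p₁ = 0.153 / 0.623 ≈ 0.2456
  upper = min{1, (1 − p₀)/p₁} = 0.53 / 0.623 ≈ 0.8507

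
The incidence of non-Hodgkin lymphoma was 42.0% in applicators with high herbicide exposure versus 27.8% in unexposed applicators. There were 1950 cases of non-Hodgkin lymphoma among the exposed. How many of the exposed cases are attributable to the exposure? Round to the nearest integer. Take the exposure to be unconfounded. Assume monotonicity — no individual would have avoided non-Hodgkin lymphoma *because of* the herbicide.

about 659 cases

p₁ = 0.42, p₀ = 0.278.
PN = (p₁ − p₀)/p₁ = (0.42 − 0.278) / 0.42 ≈ 0.33810.
Attributable cases ≈ PN × (exposed cases) = 0.33810 × 1950 ≈ 659.29.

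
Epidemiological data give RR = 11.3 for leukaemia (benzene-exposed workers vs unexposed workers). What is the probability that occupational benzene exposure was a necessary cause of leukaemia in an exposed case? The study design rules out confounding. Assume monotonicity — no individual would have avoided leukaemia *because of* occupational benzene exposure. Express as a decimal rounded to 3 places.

PN ≈ 0.912

Under exogeneity and monotonicity, PN = (RR − 1) / RR = 1 − 1/RR.
PN = (11.3 − 1) / 11.3 = 10.3 / 11.3 ≈ 0.9115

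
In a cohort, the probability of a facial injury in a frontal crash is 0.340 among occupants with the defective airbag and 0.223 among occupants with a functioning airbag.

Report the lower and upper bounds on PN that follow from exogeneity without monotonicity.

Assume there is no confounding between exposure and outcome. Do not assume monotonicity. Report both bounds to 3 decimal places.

0.344 ≤ PN ≤ 1.000

Let p₁ = 0.34, p₀ = 0.223.
Under exogeneity alone the bounds on PN are max{0,(p₁−p₀)/p₁} ≤ PN ≤ min{1,(1−p₀)/p₁}.
  lower = (p₁ − p₀)/p₁ = 0.117 / 0.34 ≈ 0.3441
  upper = min{1, (1 − p₀)/p₁} = 0.777 / 0.34 ≈ 2.2853 → capped at 1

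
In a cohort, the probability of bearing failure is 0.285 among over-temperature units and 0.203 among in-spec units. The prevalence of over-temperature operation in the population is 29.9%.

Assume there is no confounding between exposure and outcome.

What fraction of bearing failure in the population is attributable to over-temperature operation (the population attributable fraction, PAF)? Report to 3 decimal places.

PAF ≈ 0.108

Let p₁ = 0.285, p₀ = 0.203.
Overall risk P(Y=1) = π·p₁ + (1−π)·p₀ = 0.299×0.285 + 0.701×0.203 = 0.22752.
Under exogeneity, PAF = [P(Y=1) − p₀] / P(Y=1).
PAF = (0.22752 − 0.203) / 0.22752 ≈ 0.1078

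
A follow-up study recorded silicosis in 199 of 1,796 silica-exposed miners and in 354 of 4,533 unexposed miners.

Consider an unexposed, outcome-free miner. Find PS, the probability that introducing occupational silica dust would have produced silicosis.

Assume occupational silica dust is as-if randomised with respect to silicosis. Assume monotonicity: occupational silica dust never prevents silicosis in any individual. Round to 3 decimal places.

p₁ = P(outcome | exposed) = 199/1796 = 0.1108
p₀ = P(outcome | unexposed) = 354/4533 = 0.078094
Under exogeneity and monotonicity, PS = (p₁ − p₀) / (1 − p₀).
PS = (0.1108 − 0.078094) / (1 − 0.078094) = 0.032708 / 0.92191 ≈ 0.0355

PS ≈ 0.035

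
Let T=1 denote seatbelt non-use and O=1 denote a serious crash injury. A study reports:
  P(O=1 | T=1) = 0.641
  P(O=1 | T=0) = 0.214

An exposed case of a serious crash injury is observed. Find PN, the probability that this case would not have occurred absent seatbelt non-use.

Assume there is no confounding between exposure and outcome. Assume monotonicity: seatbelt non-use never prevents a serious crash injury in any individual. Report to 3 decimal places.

Let p₁ = 0.641, p₀ = 0.214.
Under exogeneity and monotonicity, PN = (p₁ − p₀) / p₁.
PN = (0.641 − 0.214) / 0.641 = 0.427 / 0.641 ≈ 0.6661

PN ≈ 0.666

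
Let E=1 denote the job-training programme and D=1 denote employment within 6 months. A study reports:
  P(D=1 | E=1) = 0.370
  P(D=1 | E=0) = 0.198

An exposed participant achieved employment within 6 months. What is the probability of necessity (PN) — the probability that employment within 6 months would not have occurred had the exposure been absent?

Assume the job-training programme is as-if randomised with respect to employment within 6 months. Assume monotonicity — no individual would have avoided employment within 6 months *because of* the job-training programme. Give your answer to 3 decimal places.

PN ≈ 0.465

Let p₁ = 0.37, p₀ = 0.198.
Under exogeneity and monotonicity, PN = (p₁ − p₀) / p₁.
PN = (0.37 − 0.198) / 0.37 = 0.172 / 0.37 ≈ 0.4649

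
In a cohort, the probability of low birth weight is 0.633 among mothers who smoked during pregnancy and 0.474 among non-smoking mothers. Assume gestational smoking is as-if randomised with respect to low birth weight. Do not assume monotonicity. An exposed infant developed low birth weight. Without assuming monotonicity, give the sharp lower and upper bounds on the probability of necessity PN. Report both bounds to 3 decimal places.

Let p₁ = 0.633, p₀ = 0.474.
Under exogeneity alone the bounds on PN are max{0,(p₁−p₀)/p₁} ≤ PN ≤ min{1,(1−p₀)/p₁}.
  lower = (p₁ − p₀)/p₁ = 0.159 / 0.633 ≈ 0.2512
  upper = min{1, (1 − p₀)/p₁} = 0.526 / 0.633 ≈ 0.8310

0.251 ≤ PN ≤ 0.831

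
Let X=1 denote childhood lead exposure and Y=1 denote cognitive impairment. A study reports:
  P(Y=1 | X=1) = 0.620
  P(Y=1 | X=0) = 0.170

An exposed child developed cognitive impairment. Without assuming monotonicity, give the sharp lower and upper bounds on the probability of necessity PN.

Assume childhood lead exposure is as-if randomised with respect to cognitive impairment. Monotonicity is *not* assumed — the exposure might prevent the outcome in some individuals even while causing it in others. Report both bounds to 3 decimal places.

0.726 ≤ PN ≤ 1.000

Let p₁ = 0.62, p₀ = 0.17.
Under exogeneity alone the bounds on PN are max{0,(p₁−p₀)/p₁} ≤ PN ≤ min{1,(1−p₀)/p₁}.
  lower = (p₁ − p₀)/p₁ = 0.45 / 0.62 ≈ 0.7258
  upper = min{1, (1 − p₀)/p₁} = 0.83 / 0.62 ≈ 1.3387 → capped at 1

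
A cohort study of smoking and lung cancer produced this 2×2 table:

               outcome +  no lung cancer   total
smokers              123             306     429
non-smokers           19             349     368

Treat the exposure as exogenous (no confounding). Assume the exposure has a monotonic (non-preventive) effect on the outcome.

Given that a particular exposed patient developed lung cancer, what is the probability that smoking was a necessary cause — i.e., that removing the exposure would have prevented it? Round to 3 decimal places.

p₁ = P(outcome | exposed) = 123/429 = 0.28671
p₀ = P(outcome | unexposed) = 19/368 = 0.05163
Under exogeneity and monotonicity, PN = (p₁ − p₀)/p₁.
PN = (0.28671 − 0.05163) / 0.28671 ≈ 0.8199

PN ≈ 0.820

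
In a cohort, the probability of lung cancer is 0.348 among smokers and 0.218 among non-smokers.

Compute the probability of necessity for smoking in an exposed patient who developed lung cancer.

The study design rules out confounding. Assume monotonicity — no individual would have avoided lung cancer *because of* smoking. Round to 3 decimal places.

Let p₁ = 0.348, p₀ = 0.218.
Under exogeneity and monotonicity, PN = (p₁ − p₀) / p₁.
PN = (0.348 − 0.218) / 0.348 = 0.13 / 0.348 ≈ 0.3736

PN ≈ 0.374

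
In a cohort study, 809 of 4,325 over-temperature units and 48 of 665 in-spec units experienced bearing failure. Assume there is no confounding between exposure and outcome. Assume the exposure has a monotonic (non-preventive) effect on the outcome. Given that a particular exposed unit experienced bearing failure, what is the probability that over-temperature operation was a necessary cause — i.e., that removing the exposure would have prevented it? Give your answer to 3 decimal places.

p₁ = P(outcome | exposed) = 809/4325 = 0.18705
p₀ = P(outcome | unexposed) = 48/665 = 0.07218
Under exogeneity and monotonicity, PN = (p₁ − p₀) / p₁.
PN = (0.18705 − 0.07218) / 0.18705 = 0.11487 / 0.18705 ≈ 0.6141

PN ≈ 0.614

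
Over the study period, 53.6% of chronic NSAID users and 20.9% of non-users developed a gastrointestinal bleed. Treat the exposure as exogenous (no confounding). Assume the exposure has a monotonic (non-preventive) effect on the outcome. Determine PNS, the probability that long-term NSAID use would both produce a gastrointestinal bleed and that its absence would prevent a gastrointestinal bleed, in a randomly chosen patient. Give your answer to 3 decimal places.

p₁ = 0.536, p₀ = 0.209.
Under exogeneity and monotonicity, PNS = p₁ − p₀.
PNS = 0.536 − 0.209 = 0.327

PNS ≈ 0.327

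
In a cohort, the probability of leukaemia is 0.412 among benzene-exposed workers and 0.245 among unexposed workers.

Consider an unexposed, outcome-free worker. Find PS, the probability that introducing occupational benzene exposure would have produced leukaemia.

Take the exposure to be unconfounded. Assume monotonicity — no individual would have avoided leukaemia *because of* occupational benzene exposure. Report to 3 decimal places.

Let p₁ = 0.412, p₀ = 0.245.
Under exogeneity and monotonicity, PS = (p₁ − p₀) / (1 − p₀).
PS = (0.412 − 0.245) / (1 − 0.245) = 0.167 / 0.755 ≈ 0.2212

PS ≈ 0.221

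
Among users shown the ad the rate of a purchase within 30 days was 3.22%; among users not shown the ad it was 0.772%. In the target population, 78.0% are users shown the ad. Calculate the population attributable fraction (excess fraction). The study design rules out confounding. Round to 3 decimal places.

p₁ = 0.0322, p₀ = 0.00772.
Overall risk P(Y=1) = π·p₁ + (1−π)·p₀ = 0.78×0.0322 + 0.22×0.00772 = 0.026814.
Under exogeneity, PAF = [P(Y=1) − p₀] / P(Y=1).
PAF = (0.026814 − 0.00772) / 0.026814 ≈ 0.7121

PAF ≈ 0.712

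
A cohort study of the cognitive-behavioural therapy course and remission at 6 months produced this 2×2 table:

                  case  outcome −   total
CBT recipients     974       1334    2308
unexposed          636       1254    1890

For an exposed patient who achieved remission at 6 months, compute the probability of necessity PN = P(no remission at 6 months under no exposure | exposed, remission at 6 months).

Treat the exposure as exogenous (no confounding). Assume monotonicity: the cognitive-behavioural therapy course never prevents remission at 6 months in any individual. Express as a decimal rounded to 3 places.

PN ≈ 0.203

p₁ = P(outcome | exposed) = 974/2308 = 0.42201
p₀ = P(outcome | unexposed) = 636/1890 = 0.33651
Under exogeneity and monotonicity, PN = (p₁ − p₀) / p₁.
PN = (0.42201 − 0.33651) / 0.42201 = 0.085502 / 0.42201 ≈ 0.2026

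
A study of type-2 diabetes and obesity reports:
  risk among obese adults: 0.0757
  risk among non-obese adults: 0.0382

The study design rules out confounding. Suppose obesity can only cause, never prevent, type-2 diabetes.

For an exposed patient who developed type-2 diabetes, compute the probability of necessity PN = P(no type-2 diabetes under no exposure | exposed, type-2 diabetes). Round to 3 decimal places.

Let p₁ = 0.0757, p₀ = 0.0382.
Under exogeneity and monotonicity, PN = (p₁ − p₀) / p₁.
PN = (0.0757 − 0.0382) / 0.0757 = 0.0375 / 0.0757 ≈ 0.4954

PN ≈ 0.495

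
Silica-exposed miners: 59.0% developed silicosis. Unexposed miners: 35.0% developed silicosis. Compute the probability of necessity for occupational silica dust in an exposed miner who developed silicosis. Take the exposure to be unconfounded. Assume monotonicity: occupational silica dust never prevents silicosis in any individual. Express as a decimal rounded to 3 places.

PN ≈ 0.407

p₁ = 0.59, p₀ = 0.35.
Under exogeneity and monotonicity, PN = (p₁ − p₀) / p₁.
PN = (0.59 − 0.35) / 0.59 = 0.24 / 0.59 ≈ 0.4068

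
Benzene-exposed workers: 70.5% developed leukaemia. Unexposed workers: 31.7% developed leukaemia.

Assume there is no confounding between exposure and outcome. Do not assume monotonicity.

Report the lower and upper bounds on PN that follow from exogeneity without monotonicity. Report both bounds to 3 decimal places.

p₁ = 0.705, p₀ = 0.317.
Under exogeneity alone the bounds on PN are max{0,(p₁−p₀)/p₁} ≤ PN ≤ min{1,(1−p₀)/p₁}.
  lower = (p₁ − p₀)/p₁ = 0.388 / 0.705 ≈ 0.5504
  upper = min{1, (1 − p₀)/p₁} = 0.683 / 0.705 ≈ 0.9688

0.550 ≤ PN ≤ 0.969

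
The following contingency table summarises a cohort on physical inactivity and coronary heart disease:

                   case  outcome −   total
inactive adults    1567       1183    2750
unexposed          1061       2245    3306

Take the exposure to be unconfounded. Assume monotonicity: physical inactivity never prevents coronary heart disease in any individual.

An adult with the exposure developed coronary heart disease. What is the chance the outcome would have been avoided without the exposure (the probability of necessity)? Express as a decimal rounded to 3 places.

PN ≈ 0.437

p₁ = P(outcome | exposed) = 1567/2750 = 0.56982
p₀ = P(outcome | unexposed) = 1061/3306 = 0.32093
Under exogeneity and monotonicity, PN = (p₁ − p₀) / p₁.
PN = (0.56982 − 0.32093) / 0.56982 = 0.24889 / 0.56982 ≈ 0.4368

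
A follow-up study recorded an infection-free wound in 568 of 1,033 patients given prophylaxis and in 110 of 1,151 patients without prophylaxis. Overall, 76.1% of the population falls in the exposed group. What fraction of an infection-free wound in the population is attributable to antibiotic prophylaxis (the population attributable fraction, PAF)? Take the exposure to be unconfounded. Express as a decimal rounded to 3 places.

PAF ≈ 0.783

p₁ = P(outcome | exposed) = 568/1033 = 0.54985
p₀ = P(outcome | unexposed) = 110/1151 = 0.095569
Overall risk P(Y=1) = π·p₁ + (1−π)·p₀ = 0.761×0.54985 + 0.239×0.095569 = 0.44128.
Under exogeneity, PAF = [P(Y=1) − p₀] / P(Y=1).
PAF = (0.44128 − 0.095569) / 0.44128 ≈ 0.7834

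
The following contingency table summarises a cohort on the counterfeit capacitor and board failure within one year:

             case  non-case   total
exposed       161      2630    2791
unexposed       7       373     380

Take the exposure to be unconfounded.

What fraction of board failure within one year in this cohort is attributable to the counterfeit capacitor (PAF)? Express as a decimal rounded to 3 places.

p₁ = P(outcome | exposed) = 161/2791 = 0.057685
p₀ = P(outcome | unexposed) = 7/380 = 0.018421
Exposure prevalence π = 2791/3171 = 0.88016; overall risk P(Y=1) = 0.05298.
Under exogeneity, PAF = [P(Y=1) − p₀]/P(Y=1).
PAF = (0.05298 − 0.018421) / 0.05298 ≈ 0.6523

PAF ≈ 0.652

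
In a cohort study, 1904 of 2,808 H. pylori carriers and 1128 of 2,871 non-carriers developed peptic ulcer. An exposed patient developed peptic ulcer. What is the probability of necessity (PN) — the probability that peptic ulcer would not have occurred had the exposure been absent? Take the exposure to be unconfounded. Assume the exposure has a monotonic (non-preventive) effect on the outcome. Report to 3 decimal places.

PN ≈ 0.421

p₁ = P(outcome | exposed) = 1904/2808 = 0.67806
p₀ = P(outcome | unexposed) = 1128/2871 = 0.39289
Under exogeneity and monotonicity, PN = (p₁ − p₀) / p₁.
PN = (0.67806 − 0.39289) / 0.67806 = 0.28517 / 0.67806 ≈ 0.4206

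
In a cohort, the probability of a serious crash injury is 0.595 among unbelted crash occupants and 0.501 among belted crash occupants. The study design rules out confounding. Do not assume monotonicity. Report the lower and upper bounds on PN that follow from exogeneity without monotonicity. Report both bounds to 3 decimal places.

0.158 ≤ PN ≤ 0.839

Let p₁ = 0.595, p₀ = 0.501.
Under exogeneity alone the bounds on PN are max{0,(p₁−p₀)/p₁} ≤ PN ≤ min{1,(1−p₀)/p₁}.
  lower = (p₁ − p₀)/p₁ = 0.094 / 0.595 ≈ 0.1580
  upper = min{1, (1 − p₀)/p₁} = 0.499 / 0.595 ≈ 0.8387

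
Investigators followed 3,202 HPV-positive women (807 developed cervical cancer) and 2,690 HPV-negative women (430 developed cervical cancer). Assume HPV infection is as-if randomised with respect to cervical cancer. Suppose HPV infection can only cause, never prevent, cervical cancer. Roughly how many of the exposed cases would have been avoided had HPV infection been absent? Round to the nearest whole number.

p₁ = P(outcome | exposed) = 807/3202 = 0.25203
p₀ = P(outcome | unexposed) = 430/2690 = 0.15985
PN = (p₁ − p₀)/p₁ = (0.25203 − 0.15985) / 0.25203 ≈ 0.36574.
Attributable cases ≈ PN × (exposed cases) = 0.36574 × 807 ≈ 295.16.

about 295 cases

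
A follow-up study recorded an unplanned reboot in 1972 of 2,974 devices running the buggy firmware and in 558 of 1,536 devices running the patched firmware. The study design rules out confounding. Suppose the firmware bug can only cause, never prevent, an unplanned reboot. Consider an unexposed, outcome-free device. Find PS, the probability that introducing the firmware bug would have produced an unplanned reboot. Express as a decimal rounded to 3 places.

PS ≈ 0.471

p₁ = P(outcome | exposed) = 1972/2974 = 0.66308
p₀ = P(outcome | unexposed) = 558/1536 = 0.36328
Under exogeneity and monotonicity, PS = (p₁ − p₀) / (1 − p₀).
PS = (0.66308 − 0.36328) / (1 − 0.36328) = 0.2998 / 0.63672 ≈ 0.4708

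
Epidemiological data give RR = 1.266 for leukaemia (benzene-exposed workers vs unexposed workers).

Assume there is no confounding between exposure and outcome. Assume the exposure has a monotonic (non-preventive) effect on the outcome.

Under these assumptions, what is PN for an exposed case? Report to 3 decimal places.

PN ≈ 0.210

Under exogeneity and monotonicity, PN = (RR − 1) / RR = 1 − 1/RR.
PN = (1.266 − 1) / 1.266 = 0.266 / 1.266 ≈ 0.2101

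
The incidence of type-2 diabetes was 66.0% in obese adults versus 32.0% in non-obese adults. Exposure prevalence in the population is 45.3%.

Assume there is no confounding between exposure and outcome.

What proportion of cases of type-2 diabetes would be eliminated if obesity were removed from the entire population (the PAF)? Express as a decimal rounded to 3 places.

PAF ≈ 0.325

p₁ = 0.66, p₀ = 0.32.
Overall risk P(Y=1) = π·p₁ + (1−π)·p₀ = 0.453×0.66 + 0.547×0.32 = 0.47402.
Under exogeneity, PAF = [P(Y=1) − p₀] / P(Y=1).
PAF = (0.47402 − 0.32) / 0.47402 ≈ 0.3249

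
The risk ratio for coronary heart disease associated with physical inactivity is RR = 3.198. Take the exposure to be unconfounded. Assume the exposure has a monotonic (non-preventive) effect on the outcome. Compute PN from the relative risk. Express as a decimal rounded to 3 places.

PN ≈ 0.687

Under exogeneity and monotonicity, PN = (RR − 1) / RR = 1 − 1/RR.
PN = (3.198 − 1) / 3.198 = 2.198 / 3.198 ≈ 0.6873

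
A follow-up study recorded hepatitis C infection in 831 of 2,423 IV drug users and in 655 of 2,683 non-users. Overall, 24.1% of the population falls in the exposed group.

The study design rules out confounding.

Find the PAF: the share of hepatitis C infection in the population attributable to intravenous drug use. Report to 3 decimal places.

PAF ≈ 0.089

p₁ = P(outcome | exposed) = 831/2423 = 0.34296
p₀ = P(outcome | unexposed) = 655/2683 = 0.24413
Overall risk P(Y=1) = π·p₁ + (1−π)·p₀ = 0.241×0.34296 + 0.759×0.24413 = 0.26795.
Under exogeneity, PAF = [P(Y=1) − p₀] / P(Y=1).
PAF = (0.26795 − 0.24413) / 0.26795 ≈ 0.0889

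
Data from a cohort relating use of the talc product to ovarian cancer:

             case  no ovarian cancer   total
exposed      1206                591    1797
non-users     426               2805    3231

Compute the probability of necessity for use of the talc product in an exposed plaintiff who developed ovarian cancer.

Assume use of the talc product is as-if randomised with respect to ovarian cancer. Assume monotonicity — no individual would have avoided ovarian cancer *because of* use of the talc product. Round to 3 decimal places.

PN ≈ 0.804

p₁ = P(outcome | exposed) = 1206/1797 = 0.67112
p₀ = P(outcome | unexposed) = 426/3231 = 0.13185
Under exogeneity and monotonicity, PN = (p₁ − p₀) / p₁.
PN = (0.67112 − 0.13185) / 0.67112 = 0.53927 / 0.67112 ≈ 0.8035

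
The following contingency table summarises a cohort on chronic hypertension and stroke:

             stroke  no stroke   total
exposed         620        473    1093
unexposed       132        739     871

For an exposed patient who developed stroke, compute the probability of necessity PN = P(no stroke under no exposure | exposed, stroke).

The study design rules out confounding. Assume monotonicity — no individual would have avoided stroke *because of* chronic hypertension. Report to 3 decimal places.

p₁ = P(outcome | exposed) = 620/1093 = 0.56725
p₀ = P(outcome | unexposed) = 132/871 = 0.15155
Under exogeneity and monotonicity, PN = (p₁ − p₀) / p₁.
PN = (0.56725 − 0.15155) / 0.56725 = 0.4157 / 0.56725 ≈ 0.7328

PN ≈ 0.733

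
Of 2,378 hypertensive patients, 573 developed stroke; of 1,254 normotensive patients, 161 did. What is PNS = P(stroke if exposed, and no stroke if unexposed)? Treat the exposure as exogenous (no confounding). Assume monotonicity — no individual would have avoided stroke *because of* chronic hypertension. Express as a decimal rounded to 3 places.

p₁ = P(outcome | exposed) = 573/2378 = 0.24096
p₀ = P(outcome | unexposed) = 161/1254 = 0.12839
Under exogeneity and monotonicity, PNS = p₁ − p₀.
PNS = 0.24096 − 0.12839 = 0.11257

PNS ≈ 0.113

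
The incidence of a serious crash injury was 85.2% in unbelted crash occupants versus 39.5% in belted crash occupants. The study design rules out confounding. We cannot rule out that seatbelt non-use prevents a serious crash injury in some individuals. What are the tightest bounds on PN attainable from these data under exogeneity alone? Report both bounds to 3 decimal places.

0.536 ≤ PN ≤ 0.710

p₁ = 0.852, p₀ = 0.395.
Under exogeneity alone the bounds on PN are max{0,(p₁−p₀)/p₁} ≤ PN ≤ min{1,(1−p₀)/p₁}.
  lower = (p₁ − p₀)/p₁ = 0.457 / 0.852 ≈ 0.5364
  upper = min{1, (1 − p₀)/p₁} = 0.605 / 0.852 ≈ 0.7101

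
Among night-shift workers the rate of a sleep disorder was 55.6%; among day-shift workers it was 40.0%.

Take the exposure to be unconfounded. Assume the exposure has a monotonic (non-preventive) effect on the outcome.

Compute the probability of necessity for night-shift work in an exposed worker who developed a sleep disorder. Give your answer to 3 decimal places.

PN ≈ 0.281

p₁ = 0.556, p₀ = 0.4.
Under exogeneity and monotonicity, PN = (p₁ − p₀) / p₁.
PN = (0.556 − 0.4) / 0.556 = 0.156 / 0.556 ≈ 0.2806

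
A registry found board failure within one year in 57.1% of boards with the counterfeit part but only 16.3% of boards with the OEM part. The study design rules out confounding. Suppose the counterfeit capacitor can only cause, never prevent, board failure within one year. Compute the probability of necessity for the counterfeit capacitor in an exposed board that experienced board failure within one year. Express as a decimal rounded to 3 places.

PN ≈ 0.715

p₁ = 0.571, p₀ = 0.163.
Under exogeneity and monotonicity, PN = (p₁ − p₀) / p₁.
PN = (0.571 − 0.163) / 0.571 = 0.408 / 0.571 ≈ 0.7145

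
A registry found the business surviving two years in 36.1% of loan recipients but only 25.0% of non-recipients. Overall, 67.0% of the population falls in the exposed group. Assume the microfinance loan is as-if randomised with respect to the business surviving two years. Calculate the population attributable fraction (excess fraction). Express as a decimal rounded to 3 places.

PAF ≈ 0.229

p₁ = 0.361, p₀ = 0.25.
Overall risk P(Y=1) = π·p₁ + (1−π)·p₀ = 0.67×0.361 + 0.33×0.25 = 0.32437.
Under exogeneity, PAF = [P(Y=1) − p₀] / P(Y=1).
PAF = (0.32437 − 0.25) / 0.32437 ≈ 0.2293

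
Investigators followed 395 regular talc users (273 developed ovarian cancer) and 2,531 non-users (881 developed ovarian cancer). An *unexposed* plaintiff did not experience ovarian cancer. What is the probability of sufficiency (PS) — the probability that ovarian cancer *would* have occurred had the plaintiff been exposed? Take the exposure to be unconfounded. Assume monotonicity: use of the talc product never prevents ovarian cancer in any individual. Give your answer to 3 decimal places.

PS ≈ 0.526

p₁ = P(outcome | exposed) = 273/395 = 0.69114
p₀ = P(outcome | unexposed) = 881/2531 = 0.34808
Under exogeneity and monotonicity, PS = (p₁ − p₀) / (1 − p₀).
PS = (0.69114 − 0.34808) / (1 − 0.34808) = 0.34306 / 0.65192 ≈ 0.5262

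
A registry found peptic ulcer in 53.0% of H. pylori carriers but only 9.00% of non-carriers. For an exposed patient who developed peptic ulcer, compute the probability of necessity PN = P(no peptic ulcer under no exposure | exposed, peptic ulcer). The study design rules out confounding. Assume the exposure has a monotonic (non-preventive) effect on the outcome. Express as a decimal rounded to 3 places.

p₁ = 0.53, p₀ = 0.09.
Under exogeneity and monotonicity, PN = (p₁ − p₀) / p₁.
PN = (0.53 − 0.09) / 0.53 = 0.44 / 0.53 ≈ 0.8302

PN ≈ 0.830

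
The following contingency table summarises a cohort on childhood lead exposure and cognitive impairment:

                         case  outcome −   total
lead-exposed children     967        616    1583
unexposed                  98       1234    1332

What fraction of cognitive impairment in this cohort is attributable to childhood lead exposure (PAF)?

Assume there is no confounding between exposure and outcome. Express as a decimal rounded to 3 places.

PAF ≈ 0.799

p₁ = P(outcome | exposed) = 967/1583 = 0.61087
p₀ = P(outcome | unexposed) = 98/1332 = 0.073574
Exposure prevalence π = 1583/2915 = 0.54305; overall risk P(Y=1) = 0.36535.
Under exogeneity, PAF = [P(Y=1) − p₀]/P(Y=1).
PAF = (0.36535 − 0.073574) / 0.36535 ≈ 0.7986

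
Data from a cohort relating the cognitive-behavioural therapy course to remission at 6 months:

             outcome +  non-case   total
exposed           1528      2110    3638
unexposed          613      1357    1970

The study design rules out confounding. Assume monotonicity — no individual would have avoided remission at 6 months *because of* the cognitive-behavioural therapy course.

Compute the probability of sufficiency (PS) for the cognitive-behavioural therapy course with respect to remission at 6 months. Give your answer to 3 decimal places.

PS ≈ 0.158

p₁ = P(outcome | exposed) = 1528/3638 = 0.42001
p₀ = P(outcome | unexposed) = 613/1970 = 0.31117
Under exogeneity and monotonicity, PS = (p₁ − p₀)/(1 − p₀).
PS = (0.42001 − 0.31117) / 0.68883 ≈ 0.1580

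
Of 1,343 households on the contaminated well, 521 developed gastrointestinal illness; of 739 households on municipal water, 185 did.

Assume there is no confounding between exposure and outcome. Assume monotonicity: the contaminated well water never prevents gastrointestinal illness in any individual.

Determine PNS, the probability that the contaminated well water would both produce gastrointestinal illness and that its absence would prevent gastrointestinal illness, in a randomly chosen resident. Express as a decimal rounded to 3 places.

PNS ≈ 0.138

p₁ = P(outcome | exposed) = 521/1343 = 0.38794
p₀ = P(outcome | unexposed) = 185/739 = 0.25034
Under exogeneity and monotonicity, PNS = p₁ − p₀.
PNS = 0.38794 − 0.25034 = 0.1376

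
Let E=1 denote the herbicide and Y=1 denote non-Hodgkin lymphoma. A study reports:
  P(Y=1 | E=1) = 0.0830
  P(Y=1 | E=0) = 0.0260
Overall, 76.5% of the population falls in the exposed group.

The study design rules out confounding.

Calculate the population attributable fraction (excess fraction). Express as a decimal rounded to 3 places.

Let p₁ = 0.083, p₀ = 0.026.
Overall risk P(Y=1) = π·p₁ + (1−π)·p₀ = 0.765×0.083 + 0.235×0.026 = 0.069605.
Under exogeneity, PAF = [P(Y=1) − p₀] / P(Y=1).
PAF = (0.069605 − 0.026) / 0.069605 ≈ 0.6265

PAF ≈ 0.626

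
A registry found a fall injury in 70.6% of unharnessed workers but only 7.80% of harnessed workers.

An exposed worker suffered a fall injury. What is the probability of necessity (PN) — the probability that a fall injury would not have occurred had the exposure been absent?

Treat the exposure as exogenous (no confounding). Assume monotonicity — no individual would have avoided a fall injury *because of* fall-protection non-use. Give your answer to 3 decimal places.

p₁ = 0.706, p₀ = 0.078.
Under exogeneity and monotonicity, PN = (p₁ − p₀) / p₁.
PN = (0.706 − 0.078) / 0.706 = 0.628 / 0.706 ≈ 0.8895

PN ≈ 0.890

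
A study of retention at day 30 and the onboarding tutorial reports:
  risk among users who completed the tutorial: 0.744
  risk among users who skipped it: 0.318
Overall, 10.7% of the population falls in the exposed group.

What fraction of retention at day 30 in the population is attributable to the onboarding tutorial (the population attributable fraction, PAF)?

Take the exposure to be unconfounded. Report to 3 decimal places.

Let p₁ = 0.744, p₀ = 0.318.
Overall risk P(Y=1) = π·p₁ + (1−π)·p₀ = 0.107×0.744 + 0.893×0.318 = 0.36358.
Under exogeneity, PAF = [P(Y=1) − p₀] / P(Y=1).
PAF = (0.36358 − 0.318) / 0.36358 ≈ 0.1254

PAF ≈ 0.125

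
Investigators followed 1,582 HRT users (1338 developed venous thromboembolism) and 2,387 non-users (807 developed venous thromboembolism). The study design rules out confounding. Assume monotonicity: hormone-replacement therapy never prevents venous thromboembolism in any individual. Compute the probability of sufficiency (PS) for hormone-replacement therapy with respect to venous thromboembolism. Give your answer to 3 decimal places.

p₁ = P(outcome | exposed) = 1338/1582 = 0.84576
p₀ = P(outcome | unexposed) = 807/2387 = 0.33808
Under exogeneity and monotonicity, PS = (p₁ − p₀) / (1 − p₀).
PS = (0.84576 − 0.33808) / (1 − 0.33808) = 0.50768 / 0.66192 ≈ 0.7670

PS ≈ 0.767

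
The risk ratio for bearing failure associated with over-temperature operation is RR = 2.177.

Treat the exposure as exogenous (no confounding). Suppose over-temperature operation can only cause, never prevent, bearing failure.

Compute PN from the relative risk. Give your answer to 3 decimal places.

Under exogeneity and monotonicity, PN = (RR − 1) / RR = 1 − 1/RR.
PN = (2.177 − 1) / 2.177 = 1.177 / 2.177 ≈ 0.5407

PN ≈ 0.541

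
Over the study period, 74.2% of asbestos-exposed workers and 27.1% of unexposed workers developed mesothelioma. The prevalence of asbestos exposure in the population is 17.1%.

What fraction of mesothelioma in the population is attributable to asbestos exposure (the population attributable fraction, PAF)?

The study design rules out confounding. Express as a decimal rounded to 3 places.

p₁ = 0.742, p₀ = 0.271.
Overall risk P(Y=1) = π·p₁ + (1−π)·p₀ = 0.171×0.742 + 0.829×0.271 = 0.35154.
Under exogeneity, PAF = [P(Y=1) − p₀] / P(Y=1).
PAF = (0.35154 − 0.271) / 0.35154 ≈ 0.2291

PAF ≈ 0.229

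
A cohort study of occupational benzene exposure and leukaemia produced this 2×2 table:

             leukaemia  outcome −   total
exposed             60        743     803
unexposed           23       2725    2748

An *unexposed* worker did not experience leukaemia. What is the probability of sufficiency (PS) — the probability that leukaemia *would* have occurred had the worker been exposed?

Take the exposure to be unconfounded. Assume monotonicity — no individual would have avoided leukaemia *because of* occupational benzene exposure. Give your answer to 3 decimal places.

PS ≈ 0.067

p₁ = P(outcome | exposed) = 60/803 = 0.07472
p₀ = P(outcome | unexposed) = 23/2748 = 0.0083697
Under exogeneity and monotonicity, PS = (p₁ − p₀)/(1 − p₀).
PS = (0.07472 − 0.0083697) / 0.99163 ≈ 0.0669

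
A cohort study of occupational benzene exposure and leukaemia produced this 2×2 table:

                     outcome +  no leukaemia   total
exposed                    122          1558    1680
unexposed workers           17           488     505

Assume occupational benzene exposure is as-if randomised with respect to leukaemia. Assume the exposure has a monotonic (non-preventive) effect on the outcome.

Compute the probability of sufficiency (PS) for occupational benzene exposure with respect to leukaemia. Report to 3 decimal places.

PS ≈ 0.040

p₁ = P(outcome | exposed) = 122/1680 = 0.072619
p₀ = P(outcome | unexposed) = 17/505 = 0.033663
Under exogeneity and monotonicity, PS = (p₁ − p₀) / (1 − p₀).
PS = (0.072619 − 0.033663) / (1 − 0.033663) = 0.038956 / 0.96634 ≈ 0.0403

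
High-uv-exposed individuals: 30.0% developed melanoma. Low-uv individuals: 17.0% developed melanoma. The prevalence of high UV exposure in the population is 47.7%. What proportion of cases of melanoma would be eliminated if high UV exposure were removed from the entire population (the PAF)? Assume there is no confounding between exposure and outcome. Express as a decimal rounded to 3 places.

p₁ = 0.3, p₀ = 0.17.
Overall risk P(Y=1) = π·p₁ + (1−π)·p₀ = 0.477×0.3 + 0.523×0.17 = 0.23201.
Under exogeneity, PAF = [P(Y=1) − p₀] / P(Y=1).
PAF = (0.23201 − 0.17) / 0.23201 ≈ 0.2673

PAF ≈ 0.267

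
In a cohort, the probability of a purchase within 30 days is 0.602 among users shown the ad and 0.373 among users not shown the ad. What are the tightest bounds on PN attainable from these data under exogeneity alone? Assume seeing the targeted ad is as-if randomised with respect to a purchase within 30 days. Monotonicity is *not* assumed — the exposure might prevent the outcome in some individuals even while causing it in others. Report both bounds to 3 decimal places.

Let p₁ = 0.602, p₀ = 0.373.
Under exogeneity alone the bounds on PN are max{0,(p₁−p₀)/p₁} ≤ PN ≤ min{1,(1−p₀)/p₁}.
  lower = (p₁ − p₀)/p₁ = 0.229 / 0.602 ≈ 0.3804
  upper = min{1, (1 − p₀)/p₁} = 0.627 / 0.602 ≈ 1.0415 → capped at 1

0.380 ≤ PN ≤ 1.000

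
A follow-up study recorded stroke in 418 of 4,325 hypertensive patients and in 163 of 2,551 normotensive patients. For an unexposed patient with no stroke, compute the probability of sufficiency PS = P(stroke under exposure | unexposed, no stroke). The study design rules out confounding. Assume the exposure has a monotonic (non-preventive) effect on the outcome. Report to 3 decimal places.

p₁ = P(outcome | exposed) = 418/4325 = 0.096647
p₀ = P(outcome | unexposed) = 163/2551 = 0.063897
Under exogeneity and monotonicity, PS = (p₁ − p₀) / (1 − p₀).
PS = (0.096647 − 0.063897) / (1 − 0.063897) = 0.032751 / 0.9361 ≈ 0.0350

PS ≈ 0.035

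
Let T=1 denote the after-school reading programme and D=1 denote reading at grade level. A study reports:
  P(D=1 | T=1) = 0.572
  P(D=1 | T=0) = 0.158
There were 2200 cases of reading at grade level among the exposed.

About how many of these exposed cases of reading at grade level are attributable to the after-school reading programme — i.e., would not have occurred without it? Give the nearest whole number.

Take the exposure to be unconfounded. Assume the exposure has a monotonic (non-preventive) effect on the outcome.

about 1592 cases

Let p₁ = 0.572, p₀ = 0.158.
PN = (p₁ − p₀)/p₁ = (0.572 − 0.158) / 0.572 ≈ 0.72378.
Attributable cases ≈ PN × (exposed cases) = 0.72378 × 2200 ≈ 1592.31.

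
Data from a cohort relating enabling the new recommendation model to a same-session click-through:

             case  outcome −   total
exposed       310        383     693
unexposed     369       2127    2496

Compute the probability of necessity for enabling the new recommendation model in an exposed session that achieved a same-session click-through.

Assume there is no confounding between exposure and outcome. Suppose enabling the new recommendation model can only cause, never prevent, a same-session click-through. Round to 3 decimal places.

PN ≈ 0.670

p₁ = P(outcome | exposed) = 310/693 = 0.44733
p₀ = P(outcome | unexposed) = 369/2496 = 0.14784
Under exogeneity and monotonicity, PN = (p₁ − p₀)/p₁.
PN = (0.44733 − 0.14784) / 0.44733 ≈ 0.6695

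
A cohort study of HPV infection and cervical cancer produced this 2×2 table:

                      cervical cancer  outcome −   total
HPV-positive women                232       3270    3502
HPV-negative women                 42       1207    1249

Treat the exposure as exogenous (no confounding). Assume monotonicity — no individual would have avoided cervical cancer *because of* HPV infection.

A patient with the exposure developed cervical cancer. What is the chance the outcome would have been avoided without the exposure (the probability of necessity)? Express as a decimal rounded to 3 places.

p₁ = P(outcome | exposed) = 232/3502 = 0.066248
p₀ = P(outcome | unexposed) = 42/1249 = 0.033627
Under exogeneity and monotonicity, PN = (p₁ − p₀) / p₁.
PN = (0.066248 − 0.033627) / 0.066248 = 0.032621 / 0.066248 ≈ 0.4924

PN ≈ 0.492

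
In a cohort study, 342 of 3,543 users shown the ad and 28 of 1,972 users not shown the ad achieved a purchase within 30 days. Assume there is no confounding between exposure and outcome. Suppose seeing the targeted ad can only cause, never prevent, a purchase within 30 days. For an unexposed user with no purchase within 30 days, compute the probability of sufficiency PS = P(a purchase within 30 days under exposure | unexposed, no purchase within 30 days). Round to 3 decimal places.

PS ≈ 0.084

p₁ = P(outcome | exposed) = 342/3543 = 0.096528
p₀ = P(outcome | unexposed) = 28/1972 = 0.014199
Under exogeneity and monotonicity, PS = (p₁ − p₀) / (1 − p₀).
PS = (0.096528 − 0.014199) / (1 − 0.014199) = 0.08233 / 0.9858 ≈ 0.0835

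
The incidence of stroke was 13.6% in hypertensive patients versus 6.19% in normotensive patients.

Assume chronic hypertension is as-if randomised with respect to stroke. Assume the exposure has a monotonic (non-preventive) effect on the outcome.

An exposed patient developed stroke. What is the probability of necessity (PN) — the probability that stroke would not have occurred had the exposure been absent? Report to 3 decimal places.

p₁ = 0.136, p₀ = 0.0619.
Under exogeneity and monotonicity, PN = (p₁ − p₀) / p₁.
PN = (0.136 − 0.0619) / 0.136 = 0.0741 / 0.136 ≈ 0.5449

PN ≈ 0.545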